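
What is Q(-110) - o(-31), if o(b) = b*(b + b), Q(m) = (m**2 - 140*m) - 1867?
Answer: 23711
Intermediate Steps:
Q(m) = -1867 + m**2 - 140*m
o(b) = 2*b**2 (o(b) = b*(2*b) = 2*b**2)
Q(-110) - o(-31) = (-1867 + (-110)**2 - 140*(-110)) - 2*(-31)**2 = (-1867 + 12100 + 15400) - 2*961 = 25633 - 1*1922 = 25633 - 1922 = 23711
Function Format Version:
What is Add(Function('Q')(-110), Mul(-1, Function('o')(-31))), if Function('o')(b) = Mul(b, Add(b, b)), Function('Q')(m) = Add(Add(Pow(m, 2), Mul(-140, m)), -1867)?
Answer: 23711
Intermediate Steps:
Function('Q')(m) = Add(-1867, Pow(m, 2), Mul(-140, m))
Function('o')(b) = Mul(2, Pow(b, 2)) (Function('o')(b) = Mul(b, Mul(2, b)) = Mul(2, Pow(b, 2)))
Add(Function('Q')(-110), Mul(-1, Function('o')(-31))) = Add(Add(-1867, Pow(-110, 2), Mul(-140, -110)), Mul(-1, Mul(2, Pow(-31, 2)))) = Add(Add(-1867, 12100, 15400), Mul(-1, Mul(2, 961))) = Add(25633, Mul(-1, 1922)) = Add(25633, -1922) = 23711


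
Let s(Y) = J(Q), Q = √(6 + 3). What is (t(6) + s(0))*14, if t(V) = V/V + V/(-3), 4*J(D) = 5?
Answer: 7/2 ≈ 3.5000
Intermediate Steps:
Q = 3 (Q = √9 = 3)
J(D) = 5/4 (J(D) = (¼)*5 = 5/4)
s(Y) = 5/4
t(V) = 1 - V/3 (t(V) = 1 + V*(-⅓) = 1 - V/3)
(t(6) + s(0))*14 = ((1 - ⅓*6) + 5/4)*14 = ((1 - 2) + 5/4)*14 = (-1 + 5/4)*14 = (¼)*14 = 7/2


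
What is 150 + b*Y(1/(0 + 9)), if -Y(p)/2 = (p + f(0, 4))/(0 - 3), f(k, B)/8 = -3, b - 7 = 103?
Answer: -43250/27 ≈ -1601.9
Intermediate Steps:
b = 110 (b = 7 + 103 = 110)
f(k, B) = -24 (f(k, B) = 8*(-3) = -24)
Y(p) = -16 + 2*p/3 (Y(p) = -2*(p - 24)/(0 - 3) = -2*(-24 + p)/(-3) = -2*(-24 + p)*(-1)/3 = -2*(8 - p/3) = -16 + 2*p/3)
150 + b*Y(1/(0 + 9)) = 150 + 110*(-16 + 2/(3*(0 + 9))) = 150 + 110*(-16 + (2/3)/9) = 150 + 110*(-16 + (2/3)*(1/9)) = 150 + 110*(-16 + 2/27) = 150 + 110*(-430/27) = 150 - 47300/27 = -43250/27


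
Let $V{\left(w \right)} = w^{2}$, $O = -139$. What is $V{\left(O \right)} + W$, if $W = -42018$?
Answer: $-22697$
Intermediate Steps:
$V{\left(O \right)} + W = \left(-139\right)^{2} - 42018 = 19321 - 42018 = -22697$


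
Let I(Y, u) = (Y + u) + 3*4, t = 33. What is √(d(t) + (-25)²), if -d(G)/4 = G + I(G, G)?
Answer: √181 ≈ 13.454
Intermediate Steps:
I(Y, u) = 12 + Y + u (I(Y, u) = (Y + u) + 12 = 12 + Y + u)
d(G) = -48 - 12*G (d(G) = -4*(G + (12 + G + G)) = -4*(G + (12 + 2*G)) = -4*(12 + 3*G) = -48 - 12*G)
√(d(t) + (-25)²) = √((-48 - 12*33) + (-25)²) = √((-48 - 396) + 625) = √(-444 + 625) = √181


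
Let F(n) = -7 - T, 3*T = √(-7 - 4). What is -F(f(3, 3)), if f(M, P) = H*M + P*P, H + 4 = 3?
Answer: 7 + I*√11/3 ≈ 7.0 + 1.1055*I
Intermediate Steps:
H = -1 (H = -4 + 3 = -1)
f(M, P) = P² - M (f(M, P) = -M + P*P = -M + P² = P² - M)
T = I*√11/3 (T = √(-7 - 4)/3 = √(-11)/3 = (I*√11)/3 = I*√11/3 ≈ 1.1055*I)
F(n) = -7 - I*√11/3
-F(f(3, 3)) = -(-7 - I*√11/3) = 7 + I*√11/3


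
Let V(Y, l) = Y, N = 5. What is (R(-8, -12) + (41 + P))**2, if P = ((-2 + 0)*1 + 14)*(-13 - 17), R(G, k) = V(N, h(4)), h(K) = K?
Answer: 98596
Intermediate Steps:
R(G, k) = 5
P = -360 (P = (-2*1 + 14)*(-30) = (-2 + 14)*(-30) = 12*(-30) = -360)
(R(-8, -12) + (41 + P))**2 = (5 + (41 - 360))**2 = (5 - 319)**2 = (-314)**2 = 98596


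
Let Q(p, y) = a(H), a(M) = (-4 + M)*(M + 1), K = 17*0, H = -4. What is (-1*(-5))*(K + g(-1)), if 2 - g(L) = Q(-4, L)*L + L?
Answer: 135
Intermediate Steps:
K = 0
a(M) = (1 + M)*(-4 + M) (a(M) = (-4 + M)*(1 + M) = (1 + M)*(-4 + M))
Q(p, y) = 24 (Q(p, y) = -4 + (-4)² - 3*(-4) = -4 + 16 + 12 = 24)
g(L) = 2 - 25*L (g(L) = 2 - (24*L + L) = 2 - 25*L)
(-1*(-5))*(K + g(-1)) = (-1*(-5))*(0 + (2 - 25*(-1))) = 5*(0 + (2 + 25)) = 5*(0 + 27) = 5*27 = 135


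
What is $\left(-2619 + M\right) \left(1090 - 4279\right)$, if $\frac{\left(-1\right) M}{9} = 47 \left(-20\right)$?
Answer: $-18626949$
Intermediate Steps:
$M = 8460$ ($M = - 9 \cdot 47 \left(-20\right) = \left(-9\right) \left(-940\right) = 8460$)
$\left(-2619 + M\right) \left(1090 - 4279\right) = \left(-2619 + 8460\right) \left(1090 - 4279\right) = 5841 \left(-3189\right) = -18626949$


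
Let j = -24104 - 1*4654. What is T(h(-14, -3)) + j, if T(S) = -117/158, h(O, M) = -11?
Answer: -4543881/158 ≈ -28759.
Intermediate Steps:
T(S) = -117/158 (T(S) = -117*1/158 = -117/158)
j = -28758 (j = -24104 - 4654 = -28758)
T(h(-14, -3)) + j = -117/158 - 28758 = -4543881/158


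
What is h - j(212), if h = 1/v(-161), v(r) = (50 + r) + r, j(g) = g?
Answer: -57665/272 ≈ -212.00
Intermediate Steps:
v(r) = 50 + 2*r
h = -1/272 (h = 1/(50 + 2*(-161)) = 1/(50 - 322) = 1/(-272) = -1/272 ≈ -0.0036765)
h - j(212) = -1/272 - 1*212 = -1/272 - 212 = -57665/272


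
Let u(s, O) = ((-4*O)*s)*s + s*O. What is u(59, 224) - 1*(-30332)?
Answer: -3075428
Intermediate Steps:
u(s, O) = O*s - 4*O*s² (u(s, O) = (-4*O*s)*s + O*s = -4*O*s² + O*s = O*s - 4*O*s²)
u(59, 224) - 1*(-30332) = 224*59*(1 - 4*59) - 1*(-30332) = 224*59*(1 - 236) + 30332 = 224*59*(-235) + 30332 = -3105760 + 30332 = -3075428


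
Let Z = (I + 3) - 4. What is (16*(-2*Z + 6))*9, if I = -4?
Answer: 2304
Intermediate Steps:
Z = -5 (Z = (-4 + 3) - 4 = -1 - 4 = -5)
(16*(-2*Z + 6))*9 = (16*(-2*(-5) + 6))*9 = (16*(10 + 6))*9 = (16*16)*9 = 256*9 = 2304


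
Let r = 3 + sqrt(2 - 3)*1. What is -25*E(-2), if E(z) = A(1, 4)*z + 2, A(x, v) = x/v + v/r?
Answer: 45/2 - 20*I ≈ 22.5 - 20.0*I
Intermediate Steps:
r = 3 + I (r = 3 + sqrt(-1)*1 = 3 + I*1 = 3 + I ≈ 3.0 + 1.0*I)
A(x, v) = x/v + v*(3 - I)/10 (A(x, v) = x/v + v/(3 + I) = x/v + v*((3 - I)/10) = x/v + v*(3 - I)/10)
E(z) = 2 + z*(29/20 - 2*I/5) (E(z) = ((1 + (1/10)*4**2*(3 - I))/4)*z + 2 = ((1 + (1/10)*16*(3 - I))/4)*z + 2 = ((1 + (24/5 - 8*I/5))/4)*z + 2 = ((29/5 - 8*I/5)/4)*z + 2 = (29/20 - 2*I/5)*z + 2 = z*(29/20 - 2*I/5) + 2 = 2 + z*(29/20 - 2*I/5))
-25*E(-2) = -25*(2 + (1/20)*(-2)*(29 - 8*I)) = -25*(2 + (-29/10 + 4*I/5)) = -25*(-9/10 + 4*I/5) = 45/2 - 20*I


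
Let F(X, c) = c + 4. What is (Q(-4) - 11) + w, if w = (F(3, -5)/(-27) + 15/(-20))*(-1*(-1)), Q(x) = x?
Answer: -1697/108 ≈ -15.713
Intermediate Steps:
F(X, c) = 4 + c
w = -77/108 (w = ((4 - 5)/(-27) + 15/(-20))*(-1*(-1)) = (-1*(-1/27) + 15*(-1/20))*1 = (1/27 - ¾)*1 = -77/108*1 = -77/108 ≈ -0.71296)
(Q(-4) - 11) + w = (-4 - 11) - 77/108 = -15 - 77/108 = -1697/108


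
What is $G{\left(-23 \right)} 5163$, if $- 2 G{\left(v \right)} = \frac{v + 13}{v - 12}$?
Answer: $- \frac{5163}{7} \approx -737.57$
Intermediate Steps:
$G{\left(v \right)} = - \frac{13 + v}{2 \left(-12 + v\right)}$ ($G{\left(v \right)} = - \frac{\left(v + 13\right) \frac{1}{v - 12}}{2} = - \frac{\left(13 + v\right) \frac{1}{-12 + v}}{2} = - \frac{\frac{1}{-12 + v} \left(13 + v\right)}{2} = - \frac{13 + v}{2 \left(-12 + v\right)}$)
$G{\left(-23 \right)} 5163 = \frac{-13 - -23}{2 \left(-12 - 23\right)} 5163 = \frac{-13 + 23}{2 \left(-35\right)} 5163 = \frac{1}{2} \left(- \frac{1}{35}\right) 10 \cdot 5163 = \left(- \frac{1}{7}\right) 5163 = - \frac{5163}{7}$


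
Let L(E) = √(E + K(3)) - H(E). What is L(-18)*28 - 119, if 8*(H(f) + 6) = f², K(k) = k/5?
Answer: -1085 + 28*I*√435/5 ≈ -1085.0 + 116.8*I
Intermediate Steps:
K(k) = k/5 (K(k) = k*(⅕) = k/5)
H(f) = -6 + f²/8
L(E) = 6 + √(⅗ + E) - E²/8 (L(E) = √(E + (⅕)*3) - (-6 + E²/8) = √(E + ⅗) + (6 - E²/8) = √(⅗ + E) + (6 - E²/8) = 6 + √(⅗ + E) - E²/8)
L(-18)*28 - 119 = (6 - ⅛*(-18)² + √(15 + 25*(-18))/5)*28 - 119 = (6 - ⅛*324 + √(15 - 450)/5)*28 - 119 = (6 - 81/2 + √(-435)/5)*28 - 119 = (6 - 81/2 + (I*√435)/5)*28 - 119 = (6 - 81/2 + I*√435/5)*28 - 119 = (-69/2 + I*√435/5)*28 - 119 = (-966 + 28*I*√435/5) - 119 = -1085 + 28*I*√435/5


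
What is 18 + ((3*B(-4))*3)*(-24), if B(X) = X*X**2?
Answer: 13842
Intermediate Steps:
B(X) = X**3
18 + ((3*B(-4))*3)*(-24) = 18 + ((3*(-4)**3)*3)*(-24) = 18 + ((3*(-64))*3)*(-24) = 18 - 192*3*(-24) = 18 - 576*(-24) = 18 + 13824 = 13842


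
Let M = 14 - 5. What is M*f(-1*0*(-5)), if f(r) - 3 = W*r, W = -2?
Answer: 27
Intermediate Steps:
M = 9
f(r) = 3 - 2*r
M*f(-1*0*(-5)) = 9*(3 - 2*(-1*0)*(-5)) = 9*(3 - 0*(-5)) = 9*(3 - 2*0) = 9*(3 + 0) = 9*3 = 27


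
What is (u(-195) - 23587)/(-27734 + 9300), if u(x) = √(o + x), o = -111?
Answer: 23587/18434 - 3*I*√34/18434 ≈ 1.2795 - 0.00094895*I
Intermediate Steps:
u(x) = √(-111 + x)
(u(-195) - 23587)/(-27734 + 9300) = (√(-111 - 195) - 23587)/(-27734 + 9300) = (√(-306) - 23587)/(-18434) = (3*I*√34 - 23587)*(-1/18434) = (-23587 + 3*I*√34)*(-1/18434) = 23587/18434 - 3*I*√34/18434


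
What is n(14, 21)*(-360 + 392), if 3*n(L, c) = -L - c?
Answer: -1120/3 ≈ -373.33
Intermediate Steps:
n(L, c) = -L/3 - c/3 (n(L, c) = (-L - c)/3 = -L/3 - c/3)
n(14, 21)*(-360 + 392) = (-⅓*14 - ⅓*21)*(-360 + 392) = (-14/3 - 7)*32 = -35/3*32 = -1120/3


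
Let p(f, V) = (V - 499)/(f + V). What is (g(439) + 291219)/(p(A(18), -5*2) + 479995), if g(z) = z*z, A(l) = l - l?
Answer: 4839400/4800459 ≈ 1.0081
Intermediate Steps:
A(l) = 0
g(z) = z**2
p(f, V) = (-499 + V)/(V + f)
(g(439) + 291219)/(p(A(18), -5*2) + 479995) = (439**2 + 291219)/((-499 - 5*2)/(-5*2 + 0) + 479995) = (192721 + 291219)/((-499 - 10)/(-10 + 0) + 479995) = 483940/(-509/(-10) + 479995) = 483940/(-1/10*(-509) + 479995) = 483940/(509/10 + 479995) = 483940/(4800459/10) = 483940*(10/4800459) = 4839400/4800459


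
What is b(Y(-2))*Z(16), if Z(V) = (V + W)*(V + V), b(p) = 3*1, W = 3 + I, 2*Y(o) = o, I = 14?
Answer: 3168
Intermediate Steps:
Y(o) = o/2
W = 17 (W = 3 + 14 = 17)
b(p) = 3
Z(V) = 2*V*(17 + V) (Z(V) = (V + 17)*(V + V) = (17 + V)*(2*V) = 2*V*(17 + V))
b(Y(-2))*Z(16) = 3*(2*16*(17 + 16)) = 3*(2*16*33) = 3*1056 = 3168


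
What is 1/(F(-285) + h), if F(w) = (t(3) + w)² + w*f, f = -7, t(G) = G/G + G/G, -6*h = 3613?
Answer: 6/488891 ≈ 1.2273e-5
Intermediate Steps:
h = -3613/6 (h = -⅙*3613 = -3613/6 ≈ -602.17)
t(G) = 2 (t(G) = 1 + 1 = 2)
F(w) = (2 + w)² - 7*w (F(w) = (2 + w)² + w*(-7) = (2 + w)² - 7*w)
1/(F(-285) + h) = 1/(((2 - 285)² - 7*(-285)) - 3613/6) = 1/(((-283)² + 1995) - 3613/6) = 1/((80089 + 1995) - 3613/6) = 1/(82084 - 3613/6) = 1/(488891/6) = 6/488891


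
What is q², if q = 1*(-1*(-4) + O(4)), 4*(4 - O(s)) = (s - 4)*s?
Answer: 64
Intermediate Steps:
O(s) = 4 - s*(-4 + s)/4 (O(s) = 4 - (s - 4)*s/4 = 4 - (-4 + s)*s/4 = 4 - s*(-4 + s)/4)
q = 8 (q = 1*(-1*(-4) + (4 + 4 - ¼*4²)) = 1*(4 + (4 + 4 - ¼*16)) = 1*(4 + (4 + 4 - 4)) = 1*(4 + 4) = 1*8 = 8)
q² = 8² = 64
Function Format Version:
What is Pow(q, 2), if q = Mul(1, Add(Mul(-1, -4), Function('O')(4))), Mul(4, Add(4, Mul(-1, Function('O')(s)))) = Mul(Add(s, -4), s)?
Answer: 64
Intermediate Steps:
Function('O')(s) = Add(4, Mul(Rational(-1, 4), s, Add(-4, s))) (Function('O')(s) = Add(4, Mul(Rational(-1, 4), Mul(Add(s, -4), s))) = Add(4, Mul(Rational(-1, 4), Mul(Add(-4, s), s))) = Add(4, Mul(Rational(-1, 4), Mul(s, Add(-4, s)))) = Add(4, Mul(Rational(-1, 4), s, Add(-4, s))))
q = 8 (q = Mul(1, Add(Mul(-1, -4), Add(4, 4, Mul(Rational(-1, 4), Pow(4, 2))))) = Mul(1, Add(4, Add(4, 4, Mul(Rational(-1, 4), 16)))) = Mul(1, Add(4, Add(4, 4, -4))) = Mul(1, Add(4, 4)) = Mul(1, 8) = 8)
Pow(q, 2) = Pow(8, 2) = 64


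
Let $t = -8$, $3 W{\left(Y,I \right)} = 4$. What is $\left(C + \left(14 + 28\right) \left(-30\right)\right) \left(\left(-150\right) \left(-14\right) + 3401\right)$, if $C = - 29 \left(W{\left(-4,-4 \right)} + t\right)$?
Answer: $- \frac{17603200}{3} \approx -5.8677 \cdot 10^{6}$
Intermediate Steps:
$W{\left(Y,I \right)} = \frac{4}{3}$ ($W{\left(Y,I \right)} = \frac{1}{3} \cdot 4 = \frac{4}{3}$)
$C = \frac{580}{3}$ ($C = - 29 \left(\frac{4}{3} - 8\right) = \left(-29\right) \left(- \frac{20}{3}\right) = \frac{580}{3} \approx 193.33$)
$\left(C + \left(14 + 28\right) \left(-30\right)\right) \left(\left(-150\right) \left(-14\right) + 3401\right) = \left(\frac{580}{3} + \left(14 + 28\right) \left(-30\right)\right) \left(\left(-150\right) \left(-14\right) + 3401\right) = \left(\frac{580}{3} + 42 \left(-30\right)\right) \left(2100 + 3401\right) = \left(\frac{580}{3} - 1260\right) 5501 = \left(- \frac{3200}{3}\right) 5501 = - \frac{17603200}{3}$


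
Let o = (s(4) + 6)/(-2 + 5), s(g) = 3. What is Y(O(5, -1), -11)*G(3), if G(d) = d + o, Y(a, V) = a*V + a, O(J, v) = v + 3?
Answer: -120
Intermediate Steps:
O(J, v) = 3 + v
Y(a, V) = a + V*a (Y(a, V) = V*a + a = a + V*a)
o = 3 (o = (3 + 6)/(-2 + 5) = 9/3 = 9*(⅓) = 3)
G(d) = 3 + d (G(d) = d + 3 = 3 + d)
Y(O(5, -1), -11)*G(3) = ((3 - 1)*(1 - 11))*(3 + 3) = (2*(-10))*6 = -20*6 = -120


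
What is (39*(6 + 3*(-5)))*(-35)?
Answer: 12285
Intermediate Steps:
(39*(6 + 3*(-5)))*(-35) = (39*(6 - 15))*(-35) = (39*(-9))*(-35) = -351*(-35) = 12285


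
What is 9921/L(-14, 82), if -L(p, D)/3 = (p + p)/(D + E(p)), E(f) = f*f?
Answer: 459673/14 ≈ 32834.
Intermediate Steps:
E(f) = f²
L(p, D) = -6*p/(D + p²) (L(p, D) = -3*(p + p)/(D + p²) = -3*2*p/(D + p²) = -6*p/(D + p²))
9921/L(-14, 82) = 9921/((-6*(-14)/(82 + (-14)²))) = 9921/((-6*(-14)/(82 + 196))) = 9921/((-6*(-14)/278)) = 9921/((-6*(-14)*1/278)) = 9921/(42/139) = 9921*(139/42) = 459673/14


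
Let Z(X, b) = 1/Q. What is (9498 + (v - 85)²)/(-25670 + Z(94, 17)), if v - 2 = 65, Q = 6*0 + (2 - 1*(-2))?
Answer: -39288/102679 ≈ -0.38263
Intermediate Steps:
Q = 4 (Q = 0 + (2 + 2) = 0 + 4 = 4)
Z(X, b) = ¼ (Z(X, b) = 1/4 = ¼)
v = 67 (v = 2 + 65 = 67)
(9498 + (v - 85)²)/(-25670 + Z(94, 17)) = (9498 + (67 - 85)²)/(-25670 + ¼) = (9498 + (-18)²)/(-102679/4) = (9498 + 324)*(-4/102679) = 9822*(-4/102679) = -39288/102679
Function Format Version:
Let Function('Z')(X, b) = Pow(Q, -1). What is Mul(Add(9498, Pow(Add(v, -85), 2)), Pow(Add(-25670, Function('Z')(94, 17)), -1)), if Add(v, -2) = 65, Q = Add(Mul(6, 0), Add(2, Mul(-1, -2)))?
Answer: Rational(-39288, 102679) ≈ -0.38263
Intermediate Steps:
Q = 4 (Q = Add(0, Add(2, 2)) = Add(0, 4) = 4)
Function('Z')(X, b) = Rational(1, 4) (Function('Z')(X, b) = Pow(4, -1) = Rational(1, 4))
v = 67 (v = Add(2, 65) = 67)
Mul(Add(9498, Pow(Add(v, -85), 2)), Pow(Add(-25670, Function('Z')(94, 17)), -1)) = Mul(Add(9498, Pow(Add(67, -85), 2)), Pow(Add(-25670, Rational(1, 4)), -1)) = Mul(Add(9498, Pow(-18, 2)), Pow(Rational(-102679, 4), -1)) = Mul(Add(9498, 324), Rational(-4, 102679)) = Mul(9822, Rational(-4, 102679)) = Rational(-39288, 102679)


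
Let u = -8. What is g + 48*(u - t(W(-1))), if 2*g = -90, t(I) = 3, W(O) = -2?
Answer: -573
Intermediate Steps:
g = -45 (g = (½)*(-90) = -45)
g + 48*(u - t(W(-1))) = -45 + 48*(-8 - 1*3) = -45 + 48*(-8 - 3) = -45 + 48*(-11) = -45 - 528 = -573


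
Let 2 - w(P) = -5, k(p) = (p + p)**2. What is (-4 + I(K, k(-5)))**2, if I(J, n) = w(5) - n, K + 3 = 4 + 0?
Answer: 9409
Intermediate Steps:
k(p) = 4*p**2 (k(p) = (2*p)**2 = 4*p**2)
w(P) = 7 (w(P) = 2 - 1*(-5) = 2 + 5 = 7)
K = 1 (K = -3 + (4 + 0) = -3 + 4 = 1)
I(J, n) = 7 - n
(-4 + I(K, k(-5)))**2 = (-4 + (7 - 4*(-5)**2))**2 = (-4 + (7 - 4*25))**2 = (-4 + (7 - 1*100))**2 = (-4 + (7 - 100))**2 = (-4 - 93)**2 = (-97)**2 = 9409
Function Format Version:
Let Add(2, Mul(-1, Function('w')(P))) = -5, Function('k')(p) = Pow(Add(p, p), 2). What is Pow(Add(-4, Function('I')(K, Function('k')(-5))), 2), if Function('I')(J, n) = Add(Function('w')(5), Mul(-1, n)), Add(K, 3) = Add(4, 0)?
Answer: 9409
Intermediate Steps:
Function('k')(p) = Mul(4, Pow(p, 2)) (Function('k')(p) = Pow(Mul(2, p), 2) = Mul(4, Pow(p, 2)))
Function('w')(P) = 7 (Function('w')(P) = Add(2, Mul(-1, -5)) = Add(2, 5) = 7)
K = 1 (K = Add(-3, Add(4, 0)) = Add(-3, 4) = 1)
Function('I')(J, n) = Add(7, Mul(-1, n))
Pow(Add(-4, Function('I')(K, Function('k')(-5))), 2) = Pow(Add(-4, Add(7, Mul(-1, Mul(4, Pow(-5, 2))))), 2) = Pow(Add(-4, Add(7, Mul(-1, Mul(4, 25)))), 2) = Pow(Add(-4, Add(7, Mul(-1, 100))), 2) = Pow(Add(-4, Add(7, -100)), 2) = Pow(Add(-4, -93), 2) = Pow(-97, 2) = 9409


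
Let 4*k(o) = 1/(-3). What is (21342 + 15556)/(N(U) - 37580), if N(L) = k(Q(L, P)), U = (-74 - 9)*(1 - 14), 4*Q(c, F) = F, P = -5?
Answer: -442776/450961 ≈ -0.98185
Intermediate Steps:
Q(c, F) = F/4
k(o) = -1/12 (k(o) = (1/4)/(-3) = (1/4)*(-1/3) = -1/12)
U = 1079 (U = -83*(-13) = 1079)
N(L) = -1/12
(21342 + 15556)/(N(U) - 37580) = (21342 + 15556)/(-1/12 - 37580) = 36898/(-450961/12) = 36898*(-12/450961) = -442776/450961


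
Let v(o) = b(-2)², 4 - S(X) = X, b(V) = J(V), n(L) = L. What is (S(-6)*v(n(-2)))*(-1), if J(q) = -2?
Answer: -40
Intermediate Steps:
b(V) = -2
S(X) = 4 - X
v(o) = 4 (v(o) = (-2)² = 4)
(S(-6)*v(n(-2)))*(-1) = ((4 - 1*(-6))*4)*(-1) = ((4 + 6)*4)*(-1) = (10*4)*(-1) = 40*(-1) = -40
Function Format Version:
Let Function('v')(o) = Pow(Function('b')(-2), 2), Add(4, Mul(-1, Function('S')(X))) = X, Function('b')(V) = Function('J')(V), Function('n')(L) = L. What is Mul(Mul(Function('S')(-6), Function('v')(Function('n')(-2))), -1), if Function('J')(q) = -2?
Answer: -40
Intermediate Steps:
Function('b')(V) = -2
Function('S')(X) = Add(4, Mul(-1, X))
Function('v')(o) = 4 (Function('v')(o) = Pow(-2, 2) = 4)
Mul(Mul(Function('S')(-6), Function('v')(Function('n')(-2))), -1) = Mul(Mul(Add(4, Mul(-1, -6)), 4), -1) = Mul(Mul(Add(4, 6), 4), -1) = Mul(Mul(10, 4), -1) = Mul(40, -1) = -40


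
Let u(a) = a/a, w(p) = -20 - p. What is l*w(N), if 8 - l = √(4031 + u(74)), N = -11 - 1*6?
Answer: -24 + 72*√7 ≈ 166.49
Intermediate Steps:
N = -17 (N = -11 - 6 = -17)
u(a) = 1
l = 8 - 24*√7 (l = 8 - √(4031 + 1) = 8 - √4032 = 8 - 24*√7 ≈ -55.498)
l*w(N) = (8 - 24*√7)*(-20 - 1*(-17)) = (8 - 24*√7)*(-20 + 17) = (8 - 24*√7)*(-3) = -24 + 72*√7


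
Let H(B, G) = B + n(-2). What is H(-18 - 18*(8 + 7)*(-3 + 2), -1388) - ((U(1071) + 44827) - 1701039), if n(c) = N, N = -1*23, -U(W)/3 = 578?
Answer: 1658175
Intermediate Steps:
U(W) = -1734 (U(W) = -3*578 = -1734)
N = -23
n(c) = -23
H(B, G) = -23 + B (H(B, G) = B - 23 = -23 + B)
H(-18 - 18*(8 + 7)*(-3 + 2), -1388) - ((U(1071) + 44827) - 1701039) = (-23 + (-18 - 18*(8 + 7)*(-3 + 2))) - ((-1734 + 44827) - 1701039) = (-23 + (-18 - 270*(-1))) - (43093 - 1701039) = (-23 + (-18 - 18*(-15))) - 1*(-1657946) = (-23 + (-18 + 270)) + 1657946 = (-23 + 252) + 1657946 = 229 + 1657946 = 1658175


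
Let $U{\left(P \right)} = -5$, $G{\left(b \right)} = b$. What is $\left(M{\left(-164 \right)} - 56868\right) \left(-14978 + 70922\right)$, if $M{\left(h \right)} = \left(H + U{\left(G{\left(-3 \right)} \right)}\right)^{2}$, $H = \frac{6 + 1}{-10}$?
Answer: $- \frac{79490144286}{25} \approx -3.1796 \cdot 10^{9}$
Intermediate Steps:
$H = - \frac{7}{10}$ ($H = 7 \left(- \frac{1}{10}\right) = - \frac{7}{10} \approx -0.7$)
$M{\left(h \right)} = \frac{3249}{100}$ ($M{\left(h \right)} = \left(- \frac{7}{10} - 5\right)^{2} = \left(- \frac{57}{10}\right)^{2} = \frac{3249}{100}$)
$\left(M{\left(-164 \right)} - 56868\right) \left(-14978 + 70922\right) = \left(\frac{3249}{100} - 56868\right) \left(-14978 + 70922\right) = \left(- \frac{5683551}{100}\right) 55944 = - \frac{79490144286}{25}$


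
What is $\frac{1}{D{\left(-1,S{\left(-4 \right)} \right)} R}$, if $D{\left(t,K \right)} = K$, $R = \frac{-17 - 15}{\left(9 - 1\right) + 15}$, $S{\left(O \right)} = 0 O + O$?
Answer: $\frac{23}{128} \approx 0.17969$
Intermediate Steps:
$S{\left(O \right)} = O$ ($S{\left(O \right)} = 0 + O = O$)
$R = - \frac{32}{23}$ ($R = - \frac{32}{\left(9 - 1\right) + 15} = - \frac{32}{8 + 15} = - \frac{32}{23} \approx -1.3913$)
$\frac{1}{D{\left(-1,S{\left(-4 \right)} \right)} R} = \frac{1}{\left(-4\right) \left(- \frac{32}{23}\right)} = \frac{1}{\frac{128}{23}} = \frac{23}{128}$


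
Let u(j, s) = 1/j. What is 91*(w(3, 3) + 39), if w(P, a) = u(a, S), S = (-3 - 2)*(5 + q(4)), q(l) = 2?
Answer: 10738/3 ≈ 3579.3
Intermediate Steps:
S = -35 (S = (-3 - 2)*(5 + 2) = -5*7 = -35)
w(P, a) = 1/a
91*(w(3, 3) + 39) = 91*(1/3 + 39) = 91*(118/3) = 10738/3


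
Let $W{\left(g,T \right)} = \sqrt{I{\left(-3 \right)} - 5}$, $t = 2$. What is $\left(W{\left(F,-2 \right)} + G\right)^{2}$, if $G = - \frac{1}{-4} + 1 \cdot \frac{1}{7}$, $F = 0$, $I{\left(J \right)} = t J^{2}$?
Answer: $\frac{10313}{784} + \frac{11 \sqrt{13}}{14} \approx 15.987$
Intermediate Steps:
$I{\left(J \right)} = 2 J^{2}$
$W{\left(g,T \right)} = \sqrt{13}$ ($W{\left(g,T \right)} = \sqrt{2 \left(-3\right)^{2} - 5} = \sqrt{2 \cdot 9 - 5} = \sqrt{18 - 5} = \sqrt{13}$)
$G = \frac{11}{28}$ ($G = \left(-1\right) \left(- \frac{1}{4}\right) + 1 \cdot \frac{1}{7} = \frac{1}{4} + \frac{1}{7} = \frac{11}{28} \approx 0.39286$)
$\left(W{\left(F,-2 \right)} + G\right)^{2} = \left(\sqrt{13} + \frac{11}{28}\right)^{2} = \left(\frac{11}{28} + \sqrt{13}\right)^{2}$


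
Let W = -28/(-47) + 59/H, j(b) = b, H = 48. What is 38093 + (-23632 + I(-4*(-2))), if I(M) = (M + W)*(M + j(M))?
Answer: 2061166/141 ≈ 14618.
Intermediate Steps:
W = 4117/2256 (W = -28/(-47) + 59/48 = -28*(-1/47) + 59*(1/48) = 28/47 + 59/48 = 4117/2256 ≈ 1.8249)
I(M) = 2*M*(4117/2256 + M) (I(M) = (M + 4117/2256)*(M + M) = (4117/2256 + M)*(2*M) = 2*M*(4117/2256 + M))
38093 + (-23632 + I(-4*(-2))) = 38093 + (-23632 + (-4*(-2))*(4117 + 2256*(-4*(-2)))/1128) = 38093 + (-23632 + (1/1128)*8*(4117 + 2256*8)) = 38093 + (-23632 + (1/1128)*8*(4117 + 18048)) = 38093 + (-23632 + (1/1128)*8*22165) = 38093 + (-23632 + 22165/141) = 38093 - 3309947/141 = 2061166/141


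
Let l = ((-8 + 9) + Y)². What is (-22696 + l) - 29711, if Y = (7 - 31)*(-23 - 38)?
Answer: 2093818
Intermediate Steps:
Y = 1464 (Y = -24*(-61) = 1464)
l = 2146225 (l = ((-8 + 9) + 1464)² = (1 + 1464)² = 1465² = 2146225)
(-22696 + l) - 29711 = (-22696 + 2146225) - 29711 = 2123529 - 29711 = 2093818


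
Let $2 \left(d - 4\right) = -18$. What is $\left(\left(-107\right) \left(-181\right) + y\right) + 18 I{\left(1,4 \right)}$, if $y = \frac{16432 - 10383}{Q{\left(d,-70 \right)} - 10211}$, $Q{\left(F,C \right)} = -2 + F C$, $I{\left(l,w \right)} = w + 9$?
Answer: $\frac{193318614}{9863} \approx 19600.0$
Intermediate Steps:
$d = -5$ ($d = 4 + \frac{1}{2} \left(-18\right) = 4 - 9 = -5$)
$I{\left(l,w \right)} = 9 + w$
$Q{\left(F,C \right)} = -2 + C F$
$y = - \frac{6049}{9863}$ ($y = \frac{16432 - 10383}{\left(-2 - -350\right) - 10211} = \frac{6049}{\left(-2 + 350\right) - 10211} = \frac{6049}{348 - 10211} = \frac{6049}{-9863} = 6049 \left(- \frac{1}{9863}\right) = - \frac{6049}{9863} \approx -0.6133$)
$\left(\left(-107\right) \left(-181\right) + y\right) + 18 I{\left(1,4 \right)} = \left(\left(-107\right) \left(-181\right) - \frac{6049}{9863}\right) + 18 \left(9 + 4\right) = \left(19367 - \frac{6049}{9863}\right) + 18 \cdot 13 = \frac{191010672}{9863} + 234 = \frac{193318614}{9863}$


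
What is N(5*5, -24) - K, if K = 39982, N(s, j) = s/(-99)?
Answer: -3958243/99 ≈ -39982.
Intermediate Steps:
N(s, j) = -s/99 (N(s, j) = s*(-1/99) = -s/99)
N(5*5, -24) - K = -5*5/99 - 1*39982 = -1/99*25 - 39982 = -25/99 - 39982 = -3958243/99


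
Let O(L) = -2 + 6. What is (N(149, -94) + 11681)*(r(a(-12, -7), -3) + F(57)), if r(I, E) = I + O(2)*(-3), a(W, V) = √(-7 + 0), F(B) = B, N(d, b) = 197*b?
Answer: -307665 - 6837*I*√7 ≈ -3.0767e+5 - 18089.0*I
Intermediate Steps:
O(L) = 4
a(W, V) = I*√7 (a(W, V) = √(-7) = I*√7)
r(I, E) = -12 + I (r(I, E) = I + 4*(-3) = I - 12 = -12 + I)
(N(149, -94) + 11681)*(r(a(-12, -7), -3) + F(57)) = (197*(-94) + 11681)*((-12 + I*√7) + 57) = (-18518 + 11681)*(45 + I*√7) = -6837*(45 + I*√7) = -307665 - 6837*I*√7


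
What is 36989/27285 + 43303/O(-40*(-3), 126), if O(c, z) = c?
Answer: 79064069/218280 ≈ 362.21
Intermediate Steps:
36989/27285 + 43303/O(-40*(-3), 126) = 36989/27285 + 43303/((-40*(-3))) = 36989*(1/27285) + 43303/120 = 36989/27285 + 43303*(1/120) = 36989/27285 + 43303/120 = 79064069/218280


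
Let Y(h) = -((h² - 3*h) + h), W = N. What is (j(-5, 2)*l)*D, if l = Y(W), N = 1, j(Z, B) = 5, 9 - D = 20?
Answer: -55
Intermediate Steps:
D = -11 (D = 9 - 1*20 = 9 - 20 = -11)
W = 1
Y(h) = -h² + 2*h (Y(h) = -(h² - 2*h) = -h² + 2*h)
l = 1 (l = 1*(2 - 1*1) = 1*(2 - 1) = 1*1 = 1)
(j(-5, 2)*l)*D = (5*1)*(-11) = 5*(-11) = -55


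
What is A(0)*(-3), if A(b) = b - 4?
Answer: 12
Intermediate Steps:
A(b) = -4 + b
A(0)*(-3) = (-4 + 0)*(-3) = -4*(-3) = 12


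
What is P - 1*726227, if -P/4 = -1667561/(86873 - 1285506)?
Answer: -870486317935/1198633 ≈ -7.2623e+5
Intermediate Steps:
P = -6670244/1198633 (P = -(-6670244)/(86873 - 1285506) = -(-6670244)/(-1198633) = -(-6670244)*(-1)/1198633 = -4*1667561/1198633 = -6670244/1198633 ≈ -5.5649)
P - 1*726227 = -6670244/1198633 - 1*726227 = -6670244/1198633 - 726227 = -870486317935/1198633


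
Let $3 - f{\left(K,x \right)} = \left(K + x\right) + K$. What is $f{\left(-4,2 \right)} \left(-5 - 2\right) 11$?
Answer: $-693$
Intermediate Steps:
$f{\left(K,x \right)} = 3 - x - 2 K$ ($f{\left(K,x \right)} = 3 - \left(\left(K + x\right) + K\right) = 3 - \left(x + 2 K\right) = 3 - x - 2 K$)
$f{\left(-4,2 \right)} \left(-5 - 2\right) 11 = \left(3 - 2 - -8\right) \left(-5 - 2\right) 11 = \left(3 - 2 + 8\right) \left(-7\right) 11 = 9 \left(-7\right) 11 = \left(-63\right) 11 = -693$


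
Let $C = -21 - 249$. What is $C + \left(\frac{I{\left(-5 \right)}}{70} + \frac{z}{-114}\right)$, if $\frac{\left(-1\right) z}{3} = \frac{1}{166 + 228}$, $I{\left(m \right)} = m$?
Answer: $- \frac{28304559}{104804} \approx -270.07$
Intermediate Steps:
$C = -270$
$z = - \frac{3}{394}$ ($z = - \frac{3}{166 + 228} = - \frac{3}{394} \approx -0.0076142$)
$C + \left(\frac{I{\left(-5 \right)}}{70} + \frac{z}{-114}\right) = -270 - \left(- \frac{1}{14972} + \frac{1}{14}\right) = -270 - \frac{7479}{104804} = - \frac{28304559}{104804}$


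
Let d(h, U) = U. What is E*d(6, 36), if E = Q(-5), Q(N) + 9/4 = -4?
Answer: -225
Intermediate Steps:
Q(N) = -25/4 (Q(N) = -9/4 - 4 = -25/4)
E = -25/4 ≈ -6.2500
E*d(6, 36) = -25/4*36 = -225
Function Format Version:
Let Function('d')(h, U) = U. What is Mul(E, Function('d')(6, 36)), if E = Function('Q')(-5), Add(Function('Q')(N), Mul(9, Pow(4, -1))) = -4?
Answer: -225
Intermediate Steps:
Function('Q')(N) = Rational(-25, 4) (Function('Q')(N) = Add(Rational(-9, 4), -4) = Rational(-25, 4))
E = Rational(-25, 4) ≈ -6.2500
Mul(E, Function('d')(6, 36)) = Mul(Rational(-25, 4), 36) = -225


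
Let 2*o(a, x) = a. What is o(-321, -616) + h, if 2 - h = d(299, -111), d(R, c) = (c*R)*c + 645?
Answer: -7369565/2 ≈ -3.6848e+6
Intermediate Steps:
o(a, x) = a/2
d(R, c) = 645 + R*c² (d(R, c) = (R*c)*c + 645 = R*c² + 645 = 645 + R*c²)
h = -3684622 (h = 2 - (645 + 299*(-111)²) = 2 - (645 + 299*12321) = 2 - (645 + 3683979) = 2 - 1*3684624 = 2 - 3684624 = -3684622)
o(-321, -616) + h = (½)*(-321) - 3684622 = -321/2 - 3684622 = -7369565/2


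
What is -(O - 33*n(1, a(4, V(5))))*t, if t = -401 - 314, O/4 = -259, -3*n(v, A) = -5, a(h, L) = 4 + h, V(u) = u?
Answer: -780065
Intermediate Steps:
n(v, A) = 5/3 (n(v, A) = -1/3*(-5) = 5/3)
O = -1036 (O = 4*(-259) = -1036)
t = -715
-(O - 33*n(1, a(4, V(5))))*t = -(-1036 - 33*5/3)*(-715) = -(-1036 - 1*55)*(-715) = -(-1036 - 55)*(-715) = -(-1091)*(-715) = -1*780065 = -780065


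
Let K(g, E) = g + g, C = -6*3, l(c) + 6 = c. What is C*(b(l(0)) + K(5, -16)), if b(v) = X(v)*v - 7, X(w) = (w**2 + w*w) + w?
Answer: 7074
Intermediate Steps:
l(c) = -6 + c
X(w) = w + 2*w**2 (X(w) = (w**2 + w**2) + w = 2*w**2 + w = w + 2*w**2)
C = -18
K(g, E) = 2*g
b(v) = -7 + v**2*(1 + 2*v) (b(v) = (v*(1 + 2*v))*v - 7 = v**2*(1 + 2*v) - 7 = -7 + v**2*(1 + 2*v))
C*(b(l(0)) + K(5, -16)) = -18*((-7 + (-6 + 0)**2*(1 + 2*(-6 + 0))) + 2*5) = -18*((-7 + (-6)**2*(1 + 2*(-6))) + 10) = -18*((-7 + 36*(1 - 12)) + 10) = -18*((-7 + 36*(-11)) + 10) = -18*((-7 - 396) + 10) = -18*(-403 + 10) = -18*(-393) = 7074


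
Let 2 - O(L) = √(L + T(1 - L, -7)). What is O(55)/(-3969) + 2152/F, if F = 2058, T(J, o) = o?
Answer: 29038/27783 + 4*√3/3969 ≈ 1.0469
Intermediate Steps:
O(L) = 2 - √(-7 + L) (O(L) = 2 - √(L - 7) = 2 - √(-7 + L))
O(55)/(-3969) + 2152/F = (2 - √(-7 + 55))/(-3969) + 2152/2058 = (2 - √48)*(-1/3969) + 2152*(1/2058) = (2 - 4*√3)*(-1/3969) + 1076/1029 = (-2/3969 + 4*√3/3969) + 1076/1029 = 29038/27783 + 4*√3/3969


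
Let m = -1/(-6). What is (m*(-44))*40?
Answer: -880/3 ≈ -293.33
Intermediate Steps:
m = ⅙ (m = -1*(-⅙) = ⅙ ≈ 0.16667)
(m*(-44))*40 = ((⅙)*(-44))*40 = -22/3*40 = -880/3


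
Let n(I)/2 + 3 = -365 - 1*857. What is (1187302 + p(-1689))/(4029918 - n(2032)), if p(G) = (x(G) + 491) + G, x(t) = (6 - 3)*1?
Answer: 1186107/4032368 ≈ 0.29415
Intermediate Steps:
n(I) = -2450 (n(I) = -6 + 2*(-365 - 1*857) = -6 + 2*(-365 - 857) = -6 + 2*(-1222) = -6 - 2444 = -2450)
x(t) = 3 (x(t) = 3*1 = 3)
p(G) = 494 + G (p(G) = (3 + 491) + G = 494 + G)
(1187302 + p(-1689))/(4029918 - n(2032)) = (1187302 + (494 - 1689))/(4029918 - 1*(-2450)) = (1187302 - 1195)/(4029918 + 2450) = 1186107/4032368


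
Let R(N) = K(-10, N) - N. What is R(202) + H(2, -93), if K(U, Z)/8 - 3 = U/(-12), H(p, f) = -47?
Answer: -655/3 ≈ -218.33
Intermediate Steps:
K(U, Z) = 24 - 2*U/3 (K(U, Z) = 24 + 8*(U/(-12)) = 24 + 8*(U*(-1/12)) = 24 + 8*(-U/12) = 24 - 2*U/3)
R(N) = 92/3 - N (R(N) = (24 - ⅔*(-10)) - N = (24 + 20/3) - N = 92/3 - N)
R(202) + H(2, -93) = (92/3 - 1*202) - 47 = (92/3 - 202) - 47 = -514/3 - 47 = -655/3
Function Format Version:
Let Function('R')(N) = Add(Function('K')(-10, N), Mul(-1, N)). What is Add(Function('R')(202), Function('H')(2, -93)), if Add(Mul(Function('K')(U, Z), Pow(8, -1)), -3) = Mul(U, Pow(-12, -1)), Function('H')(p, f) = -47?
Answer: Rational(-655, 3) ≈ -218.33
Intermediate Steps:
Function('K')(U, Z) = Add(24, Mul(Rational(-2, 3), U)) (Function('K')(U, Z) = Add(24, Mul(8, Mul(U, Pow(-12, -1)))) = Add(24, Mul(8, Mul(U, Rational(-1, 12)))) = Add(24, Mul(8, Mul(Rational(-1, 12), U))) = Add(24, Mul(Rational(-2, 3), U)))
Function('R')(N) = Add(Rational(92, 3), Mul(-1, N)) (Function('R')(N) = Add(Add(24, Mul(Rational(-2, 3), -10)), Mul(-1, N)) = Add(Add(24, Rational(20, 3)), Mul(-1, N)) = Add(Rational(92, 3), Mul(-1, N)))
Add(Function('R')(202), Function('H')(2, -93)) = Add(Add(Rational(92, 3), Mul(-1, 202)), -47) = Add(Add(Rational(92, 3), -202), -47) = Add(Rational(-514, 3), -47) = Rational(-655, 3)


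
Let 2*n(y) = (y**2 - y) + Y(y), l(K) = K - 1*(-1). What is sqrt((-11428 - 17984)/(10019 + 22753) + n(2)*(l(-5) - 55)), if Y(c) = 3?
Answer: I*sqrt(4427207714)/5462 ≈ 12.182*I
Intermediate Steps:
l(K) = 1 + K (l(K) = K + 1 = 1 + K)
n(y) = 3/2 + y**2/2 - y/2 (n(y) = ((y**2 - y) + 3)/2 = (3 + y**2 - y)/2 = 3/2 + y**2/2 - y/2)
sqrt((-11428 - 17984)/(10019 + 22753) + n(2)*(l(-5) - 55)) = sqrt((-11428 - 17984)/(10019 + 22753) + (3/2 + (1/2)*2**2 - 1/2*2)*((1 - 5) - 55)) = sqrt(-29412/32772 + (3/2 + (1/2)*4 - 1)*(-4 - 55)) = sqrt(-29412*1/32772 + (3/2 + 2 - 1)*(-59)) = sqrt(-2451/2731 + (5/2)*(-59)) = sqrt(-2451/2731 - 295/2) = sqrt(-810547/5462) = I*sqrt(4427207714)/5462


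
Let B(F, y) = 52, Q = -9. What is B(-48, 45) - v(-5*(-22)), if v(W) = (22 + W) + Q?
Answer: -71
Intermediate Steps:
v(W) = 13 + W (v(W) = (22 + W) - 9 = 13 + W)
B(-48, 45) - v(-5*(-22)) = 52 - (13 - 5*(-22)) = 52 - (13 + 110) = 52 - 1*123 = 52 - 123 = -71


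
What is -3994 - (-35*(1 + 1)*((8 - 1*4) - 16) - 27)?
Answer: -4807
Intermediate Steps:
-3994 - (-35*(1 + 1)*((8 - 1*4) - 16) - 27) = -3994 - (-70*((8 - 4) - 16) - 27) = -3994 - (-70*(4 - 16) - 27) = -3994 - (-70*(-12) - 27) = -3994 - (-35*(-24) - 27) = -3994 - (840 - 27) = -3994 - 1*813 = -3994 - 813 = -4807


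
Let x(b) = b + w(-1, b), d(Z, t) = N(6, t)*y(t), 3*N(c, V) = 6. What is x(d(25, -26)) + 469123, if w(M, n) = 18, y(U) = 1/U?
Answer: 6098832/13 ≈ 4.6914e+5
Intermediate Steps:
N(c, V) = 2 (N(c, V) = (⅓)*6 = 2)
d(Z, t) = 2/t
x(b) = 18 + b (x(b) = b + 18 = 18 + b)
x(d(25, -26)) + 469123 = (18 + 2/(-26)) + 469123 = (18 + 2*(-1/26)) + 469123 = (18 - 1/13) + 469123 = 233/13 + 469123 = 6098832/13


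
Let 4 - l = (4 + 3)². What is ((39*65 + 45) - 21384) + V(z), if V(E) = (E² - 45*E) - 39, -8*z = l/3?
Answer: -1211127/64 ≈ -18924.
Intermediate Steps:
l = -45 (l = 4 - (4 + 3)² = 4 - 1*7² = 4 - 1*49 = 4 - 49 = -45)
z = 15/8 (z = -(-45)/(8*3) = -⅛*(-15) = 15/8 ≈ 1.8750)
V(E) = -39 + E² - 45*E
((39*65 + 45) - 21384) + V(z) = ((39*65 + 45) - 21384) + (-39 + (15/8)² - 45*15/8) = ((2535 + 45) - 21384) + (-39 + 225/64 - 675/8) = (2580 - 21384) - 7671/64 = -18804 - 7671/64 = -1211127/64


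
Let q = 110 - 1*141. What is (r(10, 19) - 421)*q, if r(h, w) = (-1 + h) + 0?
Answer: 12772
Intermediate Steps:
q = -31 (q = 110 - 141 = -31)
r(h, w) = -1 + h
(r(10, 19) - 421)*q = ((-1 + 10) - 421)*(-31) = (9 - 421)*(-31) = -412*(-31) = 12772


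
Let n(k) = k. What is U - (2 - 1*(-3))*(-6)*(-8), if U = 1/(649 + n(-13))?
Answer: -152639/636 ≈ -240.00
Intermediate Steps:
U = 1/636 (U = 1/(649 - 13) = 1/636 ≈ 0.0015723)
U - (2 - 1*(-3))*(-6)*(-8) = 1/636 - (2 - 1*(-3))*(-6)*(-8) = 1/636 - (2 + 3)*(-6)*(-8) = 1/636 - 5*(-6)*(-8) = 1/636 - (-30)*(-8) = 1/636 - 1*240 = 1/636 - 240 = -152639/636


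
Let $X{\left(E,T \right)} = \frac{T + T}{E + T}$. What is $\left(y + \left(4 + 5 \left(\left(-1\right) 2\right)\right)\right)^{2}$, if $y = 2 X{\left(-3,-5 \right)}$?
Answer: $\frac{49}{4} \approx 12.25$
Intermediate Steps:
$X{\left(E,T \right)} = \frac{2 T}{E + T}$
$y = \frac{5}{2}$ ($y = 2 \cdot 2 \left(-5\right) \frac{1}{-3 - 5} = 2 \cdot 2 \left(-5\right) \frac{1}{-8} = 2 \cdot 2 \left(-5\right) \left(- \frac{1}{8}\right) = 2 \cdot \frac{5}{4} = \frac{5}{2} \approx 2.5$)
$\left(y + \left(4 + 5 \left(\left(-1\right) 2\right)\right)\right)^{2} = \left(\frac{5}{2} + \left(4 + 5 \left(\left(-1\right) 2\right)\right)\right)^{2} = \left(\frac{5}{2} + \left(4 + 5 \left(-2\right)\right)\right)^{2} = \left(\frac{5}{2} + \left(4 - 10\right)\right)^{2} = \left(\frac{5}{2} - 6\right)^{2} = \left(- \frac{7}{2}\right)^{2} = \frac{49}{4}$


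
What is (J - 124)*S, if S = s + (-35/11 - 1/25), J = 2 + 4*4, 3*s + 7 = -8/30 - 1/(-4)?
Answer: 2917703/4950 ≈ 589.43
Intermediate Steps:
s = -421/180 (s = -7/3 + (-8/30 - 1/(-4))/3 = -7/3 + (-8*1/30 - 1*(-¼))/3 = -7/3 + (-4/15 + ¼)/3 = -7/3 + (⅓)*(-1/60) = -7/3 - 1/180 = -421/180 ≈ -2.3389)
J = 18 (J = 2 + 16 = 18)
S = -55051/9900 (S = -421/180 + (-35/11 - 1/25) = -421/180 - 886/275 = -55051/9900 ≈ -5.5607)
(J - 124)*S = (18 - 124)*(-55051/9900) = -106*(-55051/9900) = 2917703/4950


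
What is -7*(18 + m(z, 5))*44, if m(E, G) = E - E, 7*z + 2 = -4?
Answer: -5544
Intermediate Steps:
z = -6/7 (z = -2/7 + (1/7)*(-4) = -2/7 - 4/7 = -6/7 ≈ -0.85714)
m(E, G) = 0
-7*(18 + m(z, 5))*44 = -7*(18 + 0)*44 = -7*18*44 = -126*44 = -5544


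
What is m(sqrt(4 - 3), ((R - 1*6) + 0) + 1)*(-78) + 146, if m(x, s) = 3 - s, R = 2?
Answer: -322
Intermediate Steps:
m(sqrt(4 - 3), ((R - 1*6) + 0) + 1)*(-78) + 146 = (3 - (((2 - 1*6) + 0) + 1))*(-78) + 146 = (3 - (((2 - 6) + 0) + 1))*(-78) + 146 = (3 - ((-4 + 0) + 1))*(-78) + 146 = (3 - (-4 + 1))*(-78) + 146 = (3 - 1*(-3))*(-78) + 146 = (3 + 3)*(-78) + 146 = 6*(-78) + 146 = -468 + 146 = -322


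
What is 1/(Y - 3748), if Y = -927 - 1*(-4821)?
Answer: 1/146 ≈ 0.0068493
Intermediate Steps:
Y = 3894 (Y = -927 + 4821 = 3894)
1/(Y - 3748) = 1/(3894 - 3748) = 1/146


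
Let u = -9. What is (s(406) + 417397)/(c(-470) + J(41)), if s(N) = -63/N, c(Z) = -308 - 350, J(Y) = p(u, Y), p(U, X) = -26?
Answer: -24209017/39672 ≈ -610.23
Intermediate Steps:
J(Y) = -26
c(Z) = -658
(s(406) + 417397)/(c(-470) + J(41)) = (-63/406 + 417397)/(-658 - 26) = (-63*1/406 + 417397)/(-684) = (-9/58 + 417397)*(-1/684) = (24209017/58)*(-1/684) = -24209017/39672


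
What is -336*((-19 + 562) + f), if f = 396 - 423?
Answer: -173376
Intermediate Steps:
f = -27
-336*((-19 + 562) + f) = -336*((-19 + 562) - 27) = -336*(543 - 27) = -336*516 = -173376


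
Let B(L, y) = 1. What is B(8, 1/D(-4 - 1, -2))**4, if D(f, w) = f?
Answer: 1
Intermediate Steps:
B(8, 1/D(-4 - 1, -2))**4 = 1**4 = 1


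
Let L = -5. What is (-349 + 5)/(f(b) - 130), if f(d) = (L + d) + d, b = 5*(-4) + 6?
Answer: 344/163 ≈ 2.1104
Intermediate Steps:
b = -14 (b = -20 + 6 = -14)
f(d) = -5 + 2*d (f(d) = (-5 + d) + d = -5 + 2*d)
(-349 + 5)/(f(b) - 130) = (-349 + 5)/((-5 + 2*(-14)) - 130) = -344/((-5 - 28) - 130) = -344/(-33 - 130) = -344/(-163) = -344*(-1/163) = 344/163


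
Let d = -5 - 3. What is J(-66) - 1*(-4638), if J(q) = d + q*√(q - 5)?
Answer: 4630 - 66*I*√71 ≈ 4630.0 - 556.13*I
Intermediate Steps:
d = -8
J(q) = -8 + q*√(-5 + q) (J(q) = -8 + q*√(q - 5) = -8 + q*√(-5 + q))
J(-66) - 1*(-4638) = (-8 - 66*√(-5 - 66)) - 1*(-4638) = (-8 - 66*I*√71) + 4638 = 4630 - 66*I*√71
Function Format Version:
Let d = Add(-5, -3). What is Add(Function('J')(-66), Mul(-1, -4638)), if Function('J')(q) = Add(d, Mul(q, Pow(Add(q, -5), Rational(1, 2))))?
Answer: Add(4630, Mul(-66, I, Pow(71, Rational(1, 2)))) ≈ Add(4630.0, Mul(-556.13, I))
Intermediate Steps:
d = -8
Function('J')(q) = Add(-8, Mul(q, Pow(Add(-5, q), Rational(1, 2)))) (Function('J')(q) = Add(-8, Mul(q, Pow(Add(q, -5), Rational(1, 2)))) = Add(-8, Mul(q, Pow(Add(-5, q), Rational(1, 2)))))
Add(Function('J')(-66), Mul(-1, -4638)) = Add(Add(-8, Mul(-66, Pow(Add(-5, -66), Rational(1, 2)))), Mul(-1, -4638)) = Add(Add(-8, Mul(-66, Pow(-71, Rational(1, 2)))), 4638) = Add(Add(-8, Mul(-66, Mul(I, Pow(71, Rational(1, 2))))), 4638) = Add(Add(-8, Mul(-66, I, Pow(71, Rational(1, 2)))), 4638) = Add(4630, Mul(-66, I, Pow(71, Rational(1, 2))))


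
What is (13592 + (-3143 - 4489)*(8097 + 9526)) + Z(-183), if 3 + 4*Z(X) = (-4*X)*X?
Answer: -538074535/4 ≈ -1.3452e+8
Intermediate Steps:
Z(X) = -¾ - X² (Z(X) = -¾ + ((-4*X)*X)/4 = -¾ + (-4*X²)/4 = -¾ - X²)
(13592 + (-3143 - 4489)*(8097 + 9526)) + Z(-183) = (13592 + (-3143 - 4489)*(8097 + 9526)) + (-¾ - 1*(-183)²) = (13592 - 7632*17623) + (-¾ - 1*33489) = (13592 - 134498736) + (-¾ - 33489) = -134485144 - 133959/4 = -538074535/4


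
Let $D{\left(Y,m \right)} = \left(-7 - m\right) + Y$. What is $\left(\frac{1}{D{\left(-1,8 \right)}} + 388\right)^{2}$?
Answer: $\frac{38526849}{256} \approx 1.505 \cdot 10^{5}$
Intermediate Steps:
$D{\left(Y,m \right)} = -7 + Y - m$
$\left(\frac{1}{D{\left(-1,8 \right)}} + 388\right)^{2} = \left(\frac{1}{-7 - 1 - 8} + 388\right)^{2} = \left(\frac{1}{-16} + 388\right)^{2} = \left(- \frac{1}{16} + 388\right)^{2} = \left(\frac{6207}{16}\right)^{2} = \frac{38526849}{256}$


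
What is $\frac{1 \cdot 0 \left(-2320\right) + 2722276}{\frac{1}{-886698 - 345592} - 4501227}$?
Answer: $- \frac{3354633492040}{5546817019831} \approx -0.60478$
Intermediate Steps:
$\frac{1 \cdot 0 \left(-2320\right) + 2722276}{\frac{1}{-886698 - 345592} - 4501227} = \frac{0 \left(-2320\right) + 2722276}{\frac{1}{-1232290} - 4501227} = \frac{0 + 2722276}{- \frac{1}{1232290} - 4501227} = \frac{2722276}{- \frac{5546817019831}{1232290}} = 2722276 \left(- \frac{1232290}{5546817019831}\right) = - \frac{3354633492040}{5546817019831}$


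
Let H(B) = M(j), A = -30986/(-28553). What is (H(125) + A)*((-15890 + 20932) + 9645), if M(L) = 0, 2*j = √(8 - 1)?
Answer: 455091382/28553 ≈ 15938.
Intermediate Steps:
j = √7/2 (j = √(8 - 1)/2 = √7/2 ≈ 1.3229)
A = 30986/28553 (A = -30986*(-1/28553) = 30986/28553 ≈ 1.0852)
H(B) = 0
(H(125) + A)*((-15890 + 20932) + 9645) = (0 + 30986/28553)*((-15890 + 20932) + 9645) = 30986*(5042 + 9645)/28553 = (30986/28553)*14687 = 455091382/28553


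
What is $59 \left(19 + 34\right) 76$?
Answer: $237652$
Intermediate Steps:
$59 \left(19 + 34\right) 76 = 59 \cdot 53 \cdot 76 = 3127 \cdot 76 = 237652$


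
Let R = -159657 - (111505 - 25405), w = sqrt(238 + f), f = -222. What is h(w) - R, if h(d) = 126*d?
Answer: 246261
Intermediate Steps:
w = 4 (w = sqrt(238 - 222) = sqrt(16) = 4)
R = -245757 (R = -159657 - 1*86100 = -159657 - 86100 = -245757)
h(w) - R = 126*4 - 1*(-245757) = 504 + 245757 = 246261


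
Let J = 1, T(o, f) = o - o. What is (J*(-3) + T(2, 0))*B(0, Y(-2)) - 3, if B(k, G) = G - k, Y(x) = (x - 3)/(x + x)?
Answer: -27/4 ≈ -6.7500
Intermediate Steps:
T(o, f) = 0
Y(x) = (-3 + x)/(2*x) (Y(x) = (-3 + x)/((2*x)) = (-3 + x)*(1/(2*x)) = (-3 + x)/(2*x))
(J*(-3) + T(2, 0))*B(0, Y(-2)) - 3 = (1*(-3) + 0)*((1/2)*(-3 - 2)/(-2) - 1*0) - 3 = (-3 + 0)*((1/2)*(-1/2)*(-5) + 0) - 3 = -3*(5/4 + 0) - 3 = -3*5/4 - 3 = -15/4 - 3 = -27/4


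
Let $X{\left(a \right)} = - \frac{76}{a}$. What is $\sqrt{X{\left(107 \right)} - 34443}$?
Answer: $\frac{i \sqrt{394346039}}{107} \approx 185.59 i$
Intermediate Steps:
$\sqrt{X{\left(107 \right)} - 34443} = \sqrt{- \frac{76}{107} - 34443} = \sqrt{- \frac{3685477}{107}} = \frac{i \sqrt{394346039}}{107}$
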